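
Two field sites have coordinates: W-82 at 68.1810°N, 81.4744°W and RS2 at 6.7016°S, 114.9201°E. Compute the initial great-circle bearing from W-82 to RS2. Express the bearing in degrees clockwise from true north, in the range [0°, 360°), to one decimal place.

341.6°

Δλ = -163.6055°
y = sin Δλ · cos φ₂ = -0.280321
x = cos φ₁ sin φ₂ − sin φ₁ cos φ₂ cos Δλ = 0.841157
θ = atan2(y, x) = -18.4310° → 341.5690° (mod 360°)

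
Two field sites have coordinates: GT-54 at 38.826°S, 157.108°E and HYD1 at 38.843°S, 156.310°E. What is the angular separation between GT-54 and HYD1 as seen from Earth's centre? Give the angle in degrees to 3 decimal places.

Δφ = -0.0170°,  Δλ = -0.7980°
a = sin²(Δφ/2) + cos φ₁ cos φ₂ sin²(Δλ/2) = 0.000029
c = 2·arcsin(√a) = 0.010853 rad = 0.6218°

0.622°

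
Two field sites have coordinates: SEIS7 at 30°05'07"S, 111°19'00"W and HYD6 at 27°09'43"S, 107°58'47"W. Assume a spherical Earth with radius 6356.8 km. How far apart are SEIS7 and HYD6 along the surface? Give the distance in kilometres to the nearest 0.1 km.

SEIS7: φ = -30.08528°, λ = -111.31667°
HYD6: φ = -27.16194°, λ = -107.97972°
Δφ = 2.9233°,  Δλ = 3.3369°
a = sin²(Δφ/2) + cos φ₁ cos φ₂ sin²(Δλ/2) = 0.001303
c = 2·arcsin(√a) = 0.072219 rad = 4.1378°
d = R·c = 6356.8 × 0.072219 = 459.1 km

459.1 km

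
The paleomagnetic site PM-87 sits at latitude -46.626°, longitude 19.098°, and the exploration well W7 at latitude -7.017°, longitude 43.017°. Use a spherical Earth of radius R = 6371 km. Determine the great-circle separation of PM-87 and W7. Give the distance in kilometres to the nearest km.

Δφ = 39.6090°,  Δλ = 23.9190°
a = sin²(Δφ/2) + cos φ₁ cos φ₂ sin²(Δλ/2) = 0.144062
c = 2·arcsin(√a) = 0.778631 rad = 44.6123°
d = R·c = 6371 × 0.778631 = 4960.7 km

4961 km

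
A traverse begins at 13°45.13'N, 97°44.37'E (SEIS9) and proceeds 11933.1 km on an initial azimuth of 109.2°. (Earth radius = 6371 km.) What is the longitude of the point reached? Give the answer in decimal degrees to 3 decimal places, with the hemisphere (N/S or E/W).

SEIS9: φ = +13.75217°, λ = +97.73950°
δ = d/R = 11933.1/6371 = 1.873034 rad
φ₂ = arcsin(sin φ₁ cos δ + cos φ₁ sin δ cos θ)
   = arcsin(0.23772·-0.29766 + 0.97133·0.95467·-0.32887) = -22.06880°
λ₂ = λ₁ + atan2(sin θ sin δ cos φ₁, cos δ − sin φ₁ sin φ₂) = -158.87827°

158.878°W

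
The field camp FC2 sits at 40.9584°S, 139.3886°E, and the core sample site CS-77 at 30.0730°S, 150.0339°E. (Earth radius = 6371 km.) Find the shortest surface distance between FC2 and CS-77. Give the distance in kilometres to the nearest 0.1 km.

1544.5 km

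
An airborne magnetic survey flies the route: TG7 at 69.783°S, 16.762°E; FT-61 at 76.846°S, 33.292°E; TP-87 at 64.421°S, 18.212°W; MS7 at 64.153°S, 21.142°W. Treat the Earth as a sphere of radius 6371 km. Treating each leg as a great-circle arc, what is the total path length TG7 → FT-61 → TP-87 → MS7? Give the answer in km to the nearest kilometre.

3311 km

TG7→FT-61: c = 0.147366 rad, d = 938.87 km
FT-61→TP-87: c = 0.349676 rad, d = 2227.79 km
TP-87→MS7: c = 0.022672 rad, d = 144.45 km
Total = 938.87 + 2227.79 + 144.45 = 3311.10 km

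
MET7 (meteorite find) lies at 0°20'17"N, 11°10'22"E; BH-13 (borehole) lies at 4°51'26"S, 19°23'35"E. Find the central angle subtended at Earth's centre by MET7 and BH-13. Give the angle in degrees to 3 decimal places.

MET7: φ = +0.33806°, λ = +11.17278°
BH-13: φ = -4.85722°, λ = +19.39306°
Δφ = -5.1953°,  Δλ = 8.2203°
a = sin²(Δφ/2) + cos φ₁ cos φ₂ sin²(Δλ/2) = 0.007173
c = 2·arcsin(√a) = 0.169587 rad = 9.7166°

9.717°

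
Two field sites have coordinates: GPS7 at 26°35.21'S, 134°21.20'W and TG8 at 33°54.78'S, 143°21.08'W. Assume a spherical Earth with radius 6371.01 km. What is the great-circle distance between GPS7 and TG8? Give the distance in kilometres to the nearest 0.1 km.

GPS7: φ = -26.58683°, λ = -134.35333°
TG8: φ = -33.91300°, λ = -143.35133°
Δφ = -7.3262°,  Δλ = -8.9980°
a = sin²(Δφ/2) + cos φ₁ cos φ₂ sin²(Δλ/2) = 0.008648
c = 2·arcsin(√a) = 0.186261 rad = 10.6720°
d = R·c = 6371.01 × 0.186261 = 1186.7 km

1186.7 km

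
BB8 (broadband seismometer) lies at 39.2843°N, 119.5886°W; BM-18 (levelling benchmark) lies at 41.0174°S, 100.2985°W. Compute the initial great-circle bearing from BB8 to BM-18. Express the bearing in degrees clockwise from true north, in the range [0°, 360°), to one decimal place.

165.4°

Δλ = 19.2901°
y = sin Δλ · cos φ₂ = 0.249253
x = cos φ₁ sin φ₂ − sin φ₁ cos φ₂ cos Δλ = -0.958888
θ = atan2(y, x) = 165.4290° → 165.4290° (mod 360°)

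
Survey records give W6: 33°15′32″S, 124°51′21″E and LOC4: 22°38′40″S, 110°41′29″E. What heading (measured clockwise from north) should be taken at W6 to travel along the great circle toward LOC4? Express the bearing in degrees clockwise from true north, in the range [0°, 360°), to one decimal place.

W6: φ = -33.25889°, λ = +124.85583°
LOC4: φ = -22.64444°, λ = +110.69139°
Δλ = -14.1644°
y = sin Δλ · cos φ₂ = -0.225842
x = cos φ₁ sin φ₂ − sin φ₁ cos φ₂ cos Δλ = 0.168811
θ = atan2(y, x) = -53.2228° → 306.7772° (mod 360°)

306.8°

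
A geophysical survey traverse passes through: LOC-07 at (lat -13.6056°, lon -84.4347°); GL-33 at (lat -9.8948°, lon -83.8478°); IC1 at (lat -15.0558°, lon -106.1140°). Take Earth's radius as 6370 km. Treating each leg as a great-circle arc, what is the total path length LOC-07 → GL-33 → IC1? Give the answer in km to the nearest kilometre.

LOC-07→GL-33: c = 0.065537 rad, d = 417.47 km
GL-33→IC1: c = 0.389734 rad, d = 2482.61 km
Total = 417.47 + 2482.61 = 2900.08 km

2900 km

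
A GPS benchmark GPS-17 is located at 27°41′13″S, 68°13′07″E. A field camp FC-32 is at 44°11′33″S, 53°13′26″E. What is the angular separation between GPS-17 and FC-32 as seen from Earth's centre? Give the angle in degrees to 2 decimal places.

20.42°

GPS-17: φ = -27.68694°, λ = +68.21861°
FC-32: φ = -44.19250°, λ = +53.22389°
Δφ = -16.5056°,  Δλ = -14.9947°
a = sin²(Δφ/2) + cos φ₁ cos φ₂ sin²(Δλ/2) = 0.031413
c = 2·arcsin(√a) = 0.356358 rad = 20.4178°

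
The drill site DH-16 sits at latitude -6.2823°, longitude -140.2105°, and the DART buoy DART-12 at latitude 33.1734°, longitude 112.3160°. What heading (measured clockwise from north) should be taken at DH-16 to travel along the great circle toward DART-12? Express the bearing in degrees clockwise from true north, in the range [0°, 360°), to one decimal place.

302.9°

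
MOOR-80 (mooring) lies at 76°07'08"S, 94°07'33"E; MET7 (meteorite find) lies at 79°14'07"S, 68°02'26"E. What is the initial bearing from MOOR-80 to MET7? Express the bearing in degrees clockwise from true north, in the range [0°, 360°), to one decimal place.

228.4°

MOOR-80: φ = -76.11889°, λ = +94.12583°
MET7: φ = -79.23528°, λ = +68.04056°
Δλ = -26.0853°
y = sin Δλ · cos φ₂ = -0.082127
x = cos φ₁ sin φ₂ − sin φ₁ cos φ₂ cos Δλ = -0.072834
θ = atan2(y, x) = -131.5679° → 228.4321° (mod 360°)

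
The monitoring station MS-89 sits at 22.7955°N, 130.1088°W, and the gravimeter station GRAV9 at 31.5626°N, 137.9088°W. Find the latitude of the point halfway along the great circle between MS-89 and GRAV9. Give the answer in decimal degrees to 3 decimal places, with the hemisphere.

Bx = cos φ₂ cos Δλ = 0.844185,  By = cos φ₂ sin Δλ = -0.115639
φₘ = atan2(sin φ₁ + sin φ₂, √((cos φ₁ + Bx)² + By²)) = 27.23298°
λₘ = λ₁ + atan2(By, cos φ₁ + Bx) = -133.85506°

27.233°N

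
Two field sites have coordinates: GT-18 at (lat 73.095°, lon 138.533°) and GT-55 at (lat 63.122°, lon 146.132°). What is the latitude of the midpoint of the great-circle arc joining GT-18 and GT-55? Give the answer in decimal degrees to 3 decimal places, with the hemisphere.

68.150°N

Bx = cos φ₂ cos Δλ = 0.448122,  By = cos φ₂ sin Δλ = 0.059784
φₘ = atan2(sin φ₁ + sin φ₂, √((cos φ₁ + Bx)² + By²)) = 68.15002°
λₘ = λ₁ + atan2(By, cos φ₁ + Bx) = 143.15867°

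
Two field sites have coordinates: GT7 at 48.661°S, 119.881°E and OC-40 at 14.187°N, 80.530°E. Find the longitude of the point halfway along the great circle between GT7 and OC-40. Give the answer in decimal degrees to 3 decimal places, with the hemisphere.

96.328°E

Bx = cos φ₂ cos Δλ = 0.749692,  By = cos φ₂ sin Δλ = -0.614731
φₘ = atan2(sin φ₁ + sin φ₂, √((cos φ₁ + Bx)² + By²)) = -18.19792°
λₘ = λ₁ + atan2(By, cos φ₁ + Bx) = 96.32784°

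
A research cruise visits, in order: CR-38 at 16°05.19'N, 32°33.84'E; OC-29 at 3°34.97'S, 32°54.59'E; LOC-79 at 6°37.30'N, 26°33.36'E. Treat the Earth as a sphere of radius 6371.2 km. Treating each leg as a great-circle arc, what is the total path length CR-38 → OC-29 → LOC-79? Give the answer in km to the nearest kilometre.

CR-38: φ = +16.08650°, λ = +32.56400°
OC-29: φ = -3.58283°, λ = +32.90983°
LOC-79: φ = +6.62167°, λ = +26.55600°
CR-38→OC-29: c = 0.343347 rad, d = 2187.53 km
OC-29→LOC-79: c = 0.209707 rad, d = 1336.08 km
Total = 2187.53 + 1336.08 = 3523.61 km

3524 km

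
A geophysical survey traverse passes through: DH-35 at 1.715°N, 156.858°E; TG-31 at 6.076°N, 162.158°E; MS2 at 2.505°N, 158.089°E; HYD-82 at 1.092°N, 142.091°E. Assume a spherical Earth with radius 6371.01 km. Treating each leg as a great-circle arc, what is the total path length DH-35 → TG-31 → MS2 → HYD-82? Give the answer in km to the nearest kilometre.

DH-35→TG-31: c = 0.119609 rad, d = 762.03 km
TG-31→MS2: c = 0.094330 rad, d = 600.98 km
MS2→HYD-82: c = 0.280160 rad, d = 1784.90 km
Total = 762.03 + 600.98 + 1784.90 = 3147.91 km

3148 km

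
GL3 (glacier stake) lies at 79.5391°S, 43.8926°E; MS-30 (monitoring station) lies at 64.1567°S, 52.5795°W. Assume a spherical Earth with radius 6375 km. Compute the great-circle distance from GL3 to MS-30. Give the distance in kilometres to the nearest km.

3207 km

Δφ = 15.3824°,  Δλ = -96.4721°
a = sin²(Δφ/2) + cos φ₁ cos φ₂ sin²(Δλ/2) = 0.061945
c = 2·arcsin(√a) = 0.503064 rad = 28.8234°
d = R·c = 6375 × 0.503064 = 3207.0 km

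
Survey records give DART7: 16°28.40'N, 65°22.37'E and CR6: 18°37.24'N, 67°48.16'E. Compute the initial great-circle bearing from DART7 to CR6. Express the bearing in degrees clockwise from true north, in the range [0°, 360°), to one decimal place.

DART7: φ = +16.47333°, λ = +65.37283°
CR6: φ = +18.62067°, λ = +67.80267°
Δλ = 2.4298°
y = sin Δλ · cos φ₂ = 0.040177
x = cos φ₁ sin φ₂ − sin φ₁ cos φ₂ cos Δλ = 0.037711
θ = atan2(y, x) = 46.8132° → 46.8132° (mod 360°)

46.8°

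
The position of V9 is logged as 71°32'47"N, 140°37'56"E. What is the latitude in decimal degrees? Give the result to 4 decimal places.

71.5464°N

71° + 32′/60 + 47″/3600 = 71 + 0.53333 + 0.01306 = 71.5464°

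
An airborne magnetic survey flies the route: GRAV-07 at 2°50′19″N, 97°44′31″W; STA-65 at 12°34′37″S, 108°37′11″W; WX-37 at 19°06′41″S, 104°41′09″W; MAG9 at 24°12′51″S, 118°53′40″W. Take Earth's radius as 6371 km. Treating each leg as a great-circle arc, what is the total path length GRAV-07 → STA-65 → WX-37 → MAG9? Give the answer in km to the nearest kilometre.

GRAV-07: φ = +2.83861°, λ = -97.74194°
STA-65: φ = -12.57694°, λ = -108.61972°
WX-37: φ = -19.11139°, λ = -104.68583°
MAG9: φ = -24.21417°, λ = -118.89444°
GRAV-07→STA-65: c = 0.328560 rad, d = 2093.26 km
STA-65→WX-37: c = 0.131771 rad, d = 839.51 km
WX-37→MAG9: c = 0.246901 rad, d = 1573.01 km
Total = 2093.26 + 839.51 + 1573.01 = 4505.78 km

4506 km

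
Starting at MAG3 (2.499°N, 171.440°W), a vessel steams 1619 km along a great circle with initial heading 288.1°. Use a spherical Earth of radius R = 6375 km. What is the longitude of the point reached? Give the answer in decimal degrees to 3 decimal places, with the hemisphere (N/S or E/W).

174.641°E

δ = d/R = 1619/6375 = 0.253961 rad
φ₂ = arcsin(sin φ₁ cos δ + cos φ₁ sin δ cos θ)
   = arcsin(0.04360·0.96792 + 0.99905·0.25124·0.31068) = 6.90269°
λ₂ = λ₁ + atan2(sin θ sin δ cos φ₁, cos δ − sin φ₁ sin φ₂) = 174.64095°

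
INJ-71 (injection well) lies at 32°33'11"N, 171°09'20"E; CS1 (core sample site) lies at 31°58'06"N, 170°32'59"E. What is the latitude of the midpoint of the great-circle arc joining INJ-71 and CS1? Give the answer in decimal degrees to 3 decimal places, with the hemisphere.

32.261°N

INJ-71: φ = +32.55306°, λ = +171.15556°
CS1: φ = +31.96833°, λ = +170.54972°
Bx = cos φ₂ cos Δλ = 0.848293,  By = cos φ₂ sin Δλ = -0.008970
φₘ = atan2(sin φ₁ + sin φ₂, √((cos φ₁ + Bx)² + By²)) = 32.26106°
λₘ = λ₁ + atan2(By, cos φ₁ + Bx) = 170.85166°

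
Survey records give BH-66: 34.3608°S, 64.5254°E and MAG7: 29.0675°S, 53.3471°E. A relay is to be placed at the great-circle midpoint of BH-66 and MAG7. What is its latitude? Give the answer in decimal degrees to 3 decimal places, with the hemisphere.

31.836°S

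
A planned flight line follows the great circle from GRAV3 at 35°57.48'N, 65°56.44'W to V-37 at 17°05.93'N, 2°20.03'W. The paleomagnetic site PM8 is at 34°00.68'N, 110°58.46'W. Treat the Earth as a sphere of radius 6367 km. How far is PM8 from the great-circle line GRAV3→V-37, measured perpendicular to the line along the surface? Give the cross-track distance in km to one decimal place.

643.6 km

GRAV3: φ = +35.95800°, λ = -65.94067°
V-37: φ = +17.09883°, λ = -2.33383°
PM8: φ = +34.01133°, λ = -110.97433°
δ₁₃ = central angle GRAV3→PM8 = 0.639121 rad  (haversine)
θ₁₃ = bearing GRAV3→PM8 = 280.509°,  θ₁₂ = bearing GRAV3→V-37 = 90.769°
dₓₜ = R·arcsin(sin δ₁₃ · sin(θ₁₃ − θ₁₂)) = 6367·arcsin(0.59649·sin(189.740°)) = -643.621 km
|dₓₜ| = 643.621 km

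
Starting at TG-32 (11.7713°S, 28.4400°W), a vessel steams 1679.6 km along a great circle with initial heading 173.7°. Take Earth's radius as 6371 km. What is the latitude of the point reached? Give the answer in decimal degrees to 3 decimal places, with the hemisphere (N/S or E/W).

δ = d/R = 1679.6/6371 = 0.263632 rad
φ₂ = arcsin(sin φ₁ cos δ + cos φ₁ sin δ cos θ)
   = arcsin(-0.20401·0.96545 + 0.97897·0.26059·-0.99396) = -26.77739°
λ₂ = λ₁ + atan2(sin θ sin δ cos φ₁, cos δ − sin φ₁ sin φ₂) = -26.60448°

26.777°S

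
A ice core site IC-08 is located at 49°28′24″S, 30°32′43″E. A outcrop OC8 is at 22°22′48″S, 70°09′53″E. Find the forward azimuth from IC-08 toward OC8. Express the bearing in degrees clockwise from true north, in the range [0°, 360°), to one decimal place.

63.5°

IC-08: φ = -49.47333°, λ = +30.54528°
OC8: φ = -22.38000°, λ = +70.16472°
Δλ = 39.6194°
y = sin Δλ · cos φ₂ = 0.589654
x = cos φ₁ sin φ₂ − sin φ₁ cos φ₂ cos Δλ = 0.293994
θ = atan2(y, x) = 63.4997° → 63.4997° (mod 360°)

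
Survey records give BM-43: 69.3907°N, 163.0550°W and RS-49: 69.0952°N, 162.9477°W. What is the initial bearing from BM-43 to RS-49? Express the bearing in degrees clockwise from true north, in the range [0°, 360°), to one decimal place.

172.6°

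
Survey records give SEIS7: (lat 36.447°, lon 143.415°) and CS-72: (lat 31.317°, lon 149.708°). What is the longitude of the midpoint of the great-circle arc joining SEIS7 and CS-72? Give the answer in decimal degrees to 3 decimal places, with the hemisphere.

146.656°E

Bx = cos φ₂ cos Δλ = 0.849157,  By = cos φ₂ sin Δλ = 0.093643
φₘ = atan2(sin φ₁ + sin φ₂, √((cos φ₁ + Bx)² + By²)) = 33.92198°
λₘ = λ₁ + atan2(By, cos φ₁ + Bx) = 146.65625°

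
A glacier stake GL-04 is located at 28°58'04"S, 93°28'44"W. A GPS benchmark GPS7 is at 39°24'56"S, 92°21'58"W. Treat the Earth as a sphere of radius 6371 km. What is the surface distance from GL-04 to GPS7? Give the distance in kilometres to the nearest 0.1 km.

GL-04: φ = -28.96778°, λ = -93.47889°
GPS7: φ = -39.41556°, λ = -92.36611°
Δφ = -10.4478°,  Δλ = 1.1128°
a = sin²(Δφ/2) + cos φ₁ cos φ₂ sin²(Δλ/2) = 0.008353
c = 2·arcsin(√a) = 0.183050 rad = 10.4880°
d = R·c = 6371 × 0.183050 = 1166.2 km

1166.2 km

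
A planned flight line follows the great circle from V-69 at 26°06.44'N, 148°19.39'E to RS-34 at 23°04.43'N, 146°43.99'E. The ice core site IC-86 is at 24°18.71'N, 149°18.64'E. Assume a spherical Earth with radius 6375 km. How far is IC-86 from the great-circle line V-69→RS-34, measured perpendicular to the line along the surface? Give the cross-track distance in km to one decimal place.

177.0 km

V-69: φ = +26.10733°, λ = +148.32317°
RS-34: φ = +23.07383°, λ = +146.73317°
IC-86: φ = +24.31183°, λ = +149.31067°
δ₁₃ = central angle V-69→IC-86 = 0.035002 rad  (haversine)
θ₁₃ = bearing V-69→IC-86 = 153.333°,  θ₁₂ = bearing V-69→RS-34 = 205.818°
dₓₜ = R·arcsin(sin δ₁₃ · sin(θ₁₃ − θ₁₂)) = 6375·arcsin(0.03500·sin(-52.485°)) = -176.979 km
|dₓₜ| = 176.979 km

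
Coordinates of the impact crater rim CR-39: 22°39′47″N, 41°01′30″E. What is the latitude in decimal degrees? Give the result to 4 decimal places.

22° + 39′/60 + 47″/3600 = 22 + 0.65000 + 0.01306 = 22.6631°

22.6631°N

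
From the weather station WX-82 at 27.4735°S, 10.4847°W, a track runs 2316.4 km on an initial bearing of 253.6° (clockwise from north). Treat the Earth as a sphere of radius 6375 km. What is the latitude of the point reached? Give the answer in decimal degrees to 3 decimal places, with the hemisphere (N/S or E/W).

δ = d/R = 2316.4/6375 = 0.363357 rad
φ₂ = arcsin(sin φ₁ cos δ + cos φ₁ sin δ cos θ)
   = arcsin(-0.46134·0.93471 + 0.88722·0.35541·-0.28234) = -31.34891°
λ₂ = λ₁ + atan2(sin θ sin δ cos φ₁, cos δ − sin φ₁ sin φ₂) = -34.01513°

31.349°S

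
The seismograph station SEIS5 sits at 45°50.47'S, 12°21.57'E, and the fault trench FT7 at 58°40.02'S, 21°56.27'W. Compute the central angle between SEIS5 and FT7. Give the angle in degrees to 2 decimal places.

SEIS5: φ = -45.84117°, λ = +12.35950°
FT7: φ = -58.66700°, λ = -21.93783°
Δφ = -12.8258°,  Δλ = -34.2973°
a = sin²(Δφ/2) + cos φ₁ cos φ₂ sin²(Δλ/2) = 0.043970
c = 2·arcsin(√a) = 0.422516 rad = 24.2084°

24.21°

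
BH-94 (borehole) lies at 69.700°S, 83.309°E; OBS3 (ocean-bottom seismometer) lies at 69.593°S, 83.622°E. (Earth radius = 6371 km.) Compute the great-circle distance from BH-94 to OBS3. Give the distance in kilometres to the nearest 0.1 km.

17.0 km

Δφ = 0.1070°,  Δλ = 0.3130°
a = sin²(Δφ/2) + cos φ₁ cos φ₂ sin²(Δλ/2) = 0.000002
c = 2·arcsin(√a) = 0.002664 rad = 0.1526°
d = R·c = 6371 × 0.002664 = 17.0 km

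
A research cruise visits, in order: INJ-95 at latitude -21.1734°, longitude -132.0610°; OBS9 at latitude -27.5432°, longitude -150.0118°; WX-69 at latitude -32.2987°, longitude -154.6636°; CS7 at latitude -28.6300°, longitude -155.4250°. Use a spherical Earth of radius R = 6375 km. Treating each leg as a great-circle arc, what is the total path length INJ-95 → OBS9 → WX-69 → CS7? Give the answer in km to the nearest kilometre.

INJ-95→OBS9: c = 0.305891 rad, d = 1950.06 km
OBS9→WX-69: c = 0.108785 rad, d = 693.50 km
WX-69→CS7: c = 0.065047 rad, d = 414.67 km
Total = 1950.06 + 693.50 + 414.67 = 3058.23 km

3058 km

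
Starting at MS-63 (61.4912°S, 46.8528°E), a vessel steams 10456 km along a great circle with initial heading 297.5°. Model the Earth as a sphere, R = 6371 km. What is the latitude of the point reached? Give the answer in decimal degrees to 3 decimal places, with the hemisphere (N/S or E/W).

δ = d/R = 10456/6371 = 1.641187 rad
φ₂ = arcsin(sin φ₁ cos δ + cos φ₁ sin δ cos θ)
   = arcsin(-0.87874·-0.07033 + 0.47729·0.99752·0.46175) = 16.35858°
λ₂ = λ₁ + atan2(sin θ sin δ cos φ₁, cos δ − sin φ₁ sin φ₂) = -20.38886°

16.359°N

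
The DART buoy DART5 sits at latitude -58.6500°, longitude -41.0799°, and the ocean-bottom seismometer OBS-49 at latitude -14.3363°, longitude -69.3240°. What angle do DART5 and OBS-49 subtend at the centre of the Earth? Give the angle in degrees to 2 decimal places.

49.04°

Δφ = 44.3137°,  Δλ = -28.2441°
a = sin²(Δφ/2) + cos φ₁ cos φ₂ sin²(Δλ/2) = 0.172244
c = 2·arcsin(√a) = 0.855936 rad = 49.0415°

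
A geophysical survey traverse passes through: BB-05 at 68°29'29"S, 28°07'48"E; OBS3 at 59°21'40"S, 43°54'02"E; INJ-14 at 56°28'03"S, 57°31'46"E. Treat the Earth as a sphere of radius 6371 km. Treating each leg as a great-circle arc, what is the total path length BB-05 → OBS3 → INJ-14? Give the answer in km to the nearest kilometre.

BB-05: φ = -68.49139°, λ = +28.13000°
OBS3: φ = -59.36111°, λ = +43.90056°
INJ-14: φ = -56.46750°, λ = +57.52944°
BB-05→OBS3: c = 0.198839 rad, d = 1266.80 km
OBS3→INJ-14: c = 0.135766 rad, d = 864.96 km
Total = 1266.80 + 864.96 = 2131.76 km

2132 km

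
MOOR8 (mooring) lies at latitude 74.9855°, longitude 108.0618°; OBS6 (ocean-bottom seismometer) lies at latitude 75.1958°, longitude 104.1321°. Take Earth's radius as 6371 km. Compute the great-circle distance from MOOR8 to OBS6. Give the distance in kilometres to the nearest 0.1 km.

114.8 km

Δφ = 0.2103°,  Δλ = -3.9297°
a = sin²(Δφ/2) + cos φ₁ cos φ₂ sin²(Δλ/2) = 0.000081
c = 2·arcsin(√a) = 0.018021 rad = 1.0325°
d = R·c = 6371 × 0.018021 = 114.8 km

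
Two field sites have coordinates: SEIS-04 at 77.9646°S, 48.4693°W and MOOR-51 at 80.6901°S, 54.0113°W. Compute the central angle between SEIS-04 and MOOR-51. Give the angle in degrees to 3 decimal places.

Δφ = -2.7255°,  Δλ = -5.5420°
a = sin²(Δφ/2) + cos φ₁ cos φ₂ sin²(Δλ/2) = 0.000644
c = 2·arcsin(√a) = 0.050777 rad = 2.9093°

2.909°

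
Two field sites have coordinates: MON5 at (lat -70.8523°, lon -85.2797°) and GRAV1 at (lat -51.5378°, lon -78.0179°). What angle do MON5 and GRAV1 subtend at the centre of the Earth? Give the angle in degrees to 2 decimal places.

Δφ = 19.3145°,  Δλ = 7.2618°
a = sin²(Δφ/2) + cos φ₁ cos φ₂ sin²(Δλ/2) = 0.028960
c = 2·arcsin(√a) = 0.342015 rad = 19.5960°

19.60°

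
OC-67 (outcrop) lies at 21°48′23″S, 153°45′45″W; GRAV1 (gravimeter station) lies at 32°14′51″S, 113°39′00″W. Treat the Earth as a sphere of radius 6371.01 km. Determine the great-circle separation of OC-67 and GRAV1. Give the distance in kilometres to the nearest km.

4113 km

OC-67: φ = -21.80639°, λ = -153.76250°
GRAV1: φ = -32.24750°, λ = -113.65000°
Δφ = -10.4411°,  Δλ = 40.1125°
a = sin²(Δφ/2) + cos φ₁ cos φ₂ sin²(Δλ/2) = 0.100630
c = 2·arcsin(√a) = 0.645598 rad = 36.9901°
d = R·c = 6371.01 × 0.645598 = 4113.1 km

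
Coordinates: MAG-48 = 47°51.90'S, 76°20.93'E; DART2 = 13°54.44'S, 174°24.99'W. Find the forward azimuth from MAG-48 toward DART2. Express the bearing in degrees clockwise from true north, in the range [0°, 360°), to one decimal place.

113.5°

MAG-48: φ = -47.86500°, λ = +76.34883°
DART2: φ = -13.90733°, λ = -174.41650°
Δλ = 109.2347°
y = sin Δλ · cos φ₂ = 0.916499
x = cos φ₁ sin φ₂ − sin φ₁ cos φ₂ cos Δλ = -0.398386
θ = atan2(y, x) = 113.4937° → 113.4937° (mod 360°)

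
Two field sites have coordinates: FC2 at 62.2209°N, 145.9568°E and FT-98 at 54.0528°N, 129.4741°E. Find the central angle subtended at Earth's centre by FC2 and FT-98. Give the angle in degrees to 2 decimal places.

Δφ = -8.1681°,  Δλ = -16.4827°
a = sin²(Δφ/2) + cos φ₁ cos φ₂ sin²(Δλ/2) = 0.010694
c = 2·arcsin(√a) = 0.207194 rad = 11.8713°

11.87°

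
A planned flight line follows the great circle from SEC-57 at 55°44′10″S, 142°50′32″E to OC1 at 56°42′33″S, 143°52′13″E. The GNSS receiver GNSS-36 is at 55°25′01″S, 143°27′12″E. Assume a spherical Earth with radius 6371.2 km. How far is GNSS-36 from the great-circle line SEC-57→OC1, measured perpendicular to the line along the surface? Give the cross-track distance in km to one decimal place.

51.1 km

SEC-57: φ = -55.73611°, λ = +142.84222°
OC1: φ = -56.70917°, λ = +143.87028°
GNSS-36: φ = -55.41694°, λ = +143.45333°
δ₁₃ = central angle SEC-57→GNSS-36 = 0.008209 rad  (haversine)
θ₁₃ = bearing SEC-57→GNSS-36 = 47.518°,  θ₁₂ = bearing SEC-57→OC1 = 149.997°
dₓₜ = R·arcsin(sin δ₁₃ · sin(θ₁₃ − θ₁₂)) = 6371.2·arcsin(0.00821·sin(-102.478°)) = -51.064 km
|dₓₜ| = 51.064 km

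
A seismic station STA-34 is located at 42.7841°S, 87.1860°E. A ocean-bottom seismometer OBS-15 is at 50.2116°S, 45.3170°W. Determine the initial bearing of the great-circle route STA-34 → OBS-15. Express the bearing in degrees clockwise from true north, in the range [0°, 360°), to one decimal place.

208.8°

Δλ = -132.5030°
y = sin Δλ · cos φ₂ = -0.471801
x = cos φ₁ sin φ₂ − sin φ₁ cos φ₂ cos Δλ = -0.857635
θ = atan2(y, x) = -151.1840° → 208.8160° (mod 360°)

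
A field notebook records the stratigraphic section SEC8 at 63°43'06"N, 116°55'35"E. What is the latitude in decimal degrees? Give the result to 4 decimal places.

63.7183°N

63° + 43′/60 + 6″/3600 = 63 + 0.71667 + 0.00167 = 63.7183°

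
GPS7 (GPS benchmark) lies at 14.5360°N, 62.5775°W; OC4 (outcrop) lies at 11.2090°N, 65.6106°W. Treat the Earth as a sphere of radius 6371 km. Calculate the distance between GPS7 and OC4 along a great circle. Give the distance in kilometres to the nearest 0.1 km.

494.9 km

Δφ = -3.3270°,  Δλ = -3.0331°
a = sin²(Δφ/2) + cos φ₁ cos φ₂ sin²(Δλ/2) = 0.001508
c = 2·arcsin(√a) = 0.077680 rad = 4.4507°
d = R·c = 6371 × 0.077680 = 494.9 km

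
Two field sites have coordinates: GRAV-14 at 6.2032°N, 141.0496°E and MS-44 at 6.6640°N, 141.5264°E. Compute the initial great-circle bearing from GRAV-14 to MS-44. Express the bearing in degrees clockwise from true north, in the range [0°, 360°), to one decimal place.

Δλ = 0.4768°
y = sin Δλ · cos φ₂ = 0.008265
x = cos φ₁ sin φ₂ − sin φ₁ cos φ₂ cos Δλ = 0.008046
θ = atan2(y, x) = 45.7703° → 45.7703° (mod 360°)

45.8°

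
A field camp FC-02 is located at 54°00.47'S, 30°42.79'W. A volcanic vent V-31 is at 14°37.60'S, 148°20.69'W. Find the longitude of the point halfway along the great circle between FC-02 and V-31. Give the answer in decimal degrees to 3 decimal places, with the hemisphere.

111.508°W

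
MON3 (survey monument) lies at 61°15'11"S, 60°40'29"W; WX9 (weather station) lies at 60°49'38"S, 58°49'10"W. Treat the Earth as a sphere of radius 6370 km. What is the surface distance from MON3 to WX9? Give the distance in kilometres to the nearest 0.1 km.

MON3: φ = -61.25306°, λ = -60.67472°
WX9: φ = -60.82722°, λ = -58.81944°
Δφ = 0.4258°,  Δλ = 1.8553°
a = sin²(Δφ/2) + cos φ₁ cos φ₂ sin²(Δλ/2) = 0.000075
c = 2·arcsin(√a) = 0.017350 rad = 0.9941°
d = R·c = 6370 × 0.017350 = 110.5 km

110.5 km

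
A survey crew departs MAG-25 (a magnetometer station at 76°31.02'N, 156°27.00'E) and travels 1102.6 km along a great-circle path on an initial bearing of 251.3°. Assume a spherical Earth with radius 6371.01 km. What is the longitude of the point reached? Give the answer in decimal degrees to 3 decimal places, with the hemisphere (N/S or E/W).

126.524°E

MAG-25: φ = +76.51700°, λ = +156.45000°
δ = d/R = 1102.6/6371.01 = 0.173065 rad
φ₂ = arcsin(sin φ₁ cos δ + cos φ₁ sin δ cos θ)
   = arcsin(0.97244·0.98506 + 0.23316·0.17220·-0.32061) = 70.91591°
λ₂ = λ₁ + atan2(sin θ sin δ cos φ₁, cos δ − sin φ₁ sin φ₂) = 126.52397°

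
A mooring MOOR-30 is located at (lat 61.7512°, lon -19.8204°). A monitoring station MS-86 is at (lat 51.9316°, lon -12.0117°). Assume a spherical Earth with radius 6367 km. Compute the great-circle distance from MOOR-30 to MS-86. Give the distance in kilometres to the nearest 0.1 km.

Δφ = -9.8196°,  Δλ = 7.8087°
a = sin²(Δφ/2) + cos φ₁ cos φ₂ sin²(Δλ/2) = 0.008678
c = 2·arcsin(√a) = 0.186585 rad = 10.6905°
d = R·c = 6367 × 0.186585 = 1188.0 km

1188.0 km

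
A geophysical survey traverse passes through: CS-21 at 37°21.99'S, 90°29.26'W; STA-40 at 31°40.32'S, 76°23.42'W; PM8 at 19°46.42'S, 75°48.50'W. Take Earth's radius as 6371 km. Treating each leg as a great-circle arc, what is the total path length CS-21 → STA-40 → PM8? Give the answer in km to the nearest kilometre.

2761 km

CS-21: φ = -37.36650°, λ = -90.48767°
STA-40: φ = -31.67200°, λ = -76.39033°
PM8: φ = -19.77367°, λ = -75.80833°
CS-21→STA-40: c = 0.225448 rad, d = 1436.33 km
STA-40→PM8: c = 0.207865 rad, d = 1324.31 km
Total = 1436.33 + 1324.31 = 2760.64 km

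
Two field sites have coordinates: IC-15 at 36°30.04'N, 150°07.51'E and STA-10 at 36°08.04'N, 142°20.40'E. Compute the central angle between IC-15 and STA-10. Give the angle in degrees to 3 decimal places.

IC-15: φ = +36.50067°, λ = +150.12517°
STA-10: φ = +36.13400°, λ = +142.34000°
Δφ = -0.3667°,  Δλ = -7.7852°
a = sin²(Δφ/2) + cos φ₁ cos φ₂ sin²(Δλ/2) = 0.003002
c = 2·arcsin(√a) = 0.109639 rad = 6.2819°

6.282°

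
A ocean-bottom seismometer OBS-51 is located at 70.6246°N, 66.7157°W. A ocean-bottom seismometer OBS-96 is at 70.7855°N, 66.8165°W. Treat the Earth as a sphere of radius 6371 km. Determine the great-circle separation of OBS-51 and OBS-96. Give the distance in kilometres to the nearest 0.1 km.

18.3 km

Δφ = 0.1609°,  Δλ = -0.1008°
a = sin²(Δφ/2) + cos φ₁ cos φ₂ sin²(Δλ/2) = 0.000002
c = 2·arcsin(√a) = 0.002868 rad = 0.1643°
d = R·c = 6371 × 0.002868 = 18.3 km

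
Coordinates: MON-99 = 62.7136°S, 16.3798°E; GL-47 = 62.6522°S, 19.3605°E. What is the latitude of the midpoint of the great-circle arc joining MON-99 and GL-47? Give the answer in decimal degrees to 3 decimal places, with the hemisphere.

62.691°S

Bx = cos φ₂ cos Δλ = 0.458769,  By = cos φ₂ sin Δλ = 0.023888
φₘ = atan2(sin φ₁ + sin φ₂, √((cos φ₁ + Bx)² + By²)) = -62.69080°
λₘ = λ₁ + atan2(By, cos φ₁ + Bx) = 17.87170°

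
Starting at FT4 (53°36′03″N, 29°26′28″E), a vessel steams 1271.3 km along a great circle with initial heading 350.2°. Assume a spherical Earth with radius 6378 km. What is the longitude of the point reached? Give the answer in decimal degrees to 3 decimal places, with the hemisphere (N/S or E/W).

24.903°E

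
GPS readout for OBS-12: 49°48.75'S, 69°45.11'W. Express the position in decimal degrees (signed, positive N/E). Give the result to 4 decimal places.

-49.8125°, -69.7518°

lat: 49.8125° S → -49.8125°
lon: 69.7518° W → -69.7518°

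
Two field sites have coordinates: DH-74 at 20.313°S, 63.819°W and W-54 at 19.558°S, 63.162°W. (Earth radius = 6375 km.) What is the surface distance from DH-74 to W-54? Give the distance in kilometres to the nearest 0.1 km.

Δφ = 0.7550°,  Δλ = 0.6570°
a = sin²(Δφ/2) + cos φ₁ cos φ₂ sin²(Δλ/2) = 0.000072
c = 2·arcsin(√a) = 0.017025 rad = 0.9754°
d = R·c = 6375 × 0.017025 = 108.5 km

108.5 km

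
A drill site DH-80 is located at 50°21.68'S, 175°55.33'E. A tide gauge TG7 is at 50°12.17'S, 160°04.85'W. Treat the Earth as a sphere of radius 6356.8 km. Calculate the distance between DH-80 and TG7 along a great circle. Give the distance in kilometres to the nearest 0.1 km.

DH-80: φ = -50.36133°, λ = +175.92217°
TG7: φ = -50.20283°, λ = -160.08083°
Δφ = 0.1585°,  Δλ = 23.9970°
a = sin²(Δφ/2) + cos φ₁ cos φ₂ sin²(Δλ/2) = 0.017649
c = 2·arcsin(√a) = 0.266483 rad = 15.2684°
d = R·c = 6356.8 × 0.266483 = 1694.0 km

1694.0 km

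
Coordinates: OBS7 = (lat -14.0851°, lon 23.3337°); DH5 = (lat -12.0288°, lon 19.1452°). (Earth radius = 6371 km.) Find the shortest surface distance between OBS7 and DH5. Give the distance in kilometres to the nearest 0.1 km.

508.0 km

Δφ = 2.0563°,  Δλ = -4.1885°
a = sin²(Δφ/2) + cos φ₁ cos φ₂ sin²(Δλ/2) = 0.001589
c = 2·arcsin(√a) = 0.079741 rad = 4.5688°
d = R·c = 6371 × 0.079741 = 508.0 km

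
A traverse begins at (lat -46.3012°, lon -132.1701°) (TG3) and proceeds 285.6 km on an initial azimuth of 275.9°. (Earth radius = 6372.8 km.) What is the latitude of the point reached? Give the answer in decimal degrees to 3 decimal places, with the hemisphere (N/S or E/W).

δ = d/R = 285.6/6372.8 = 0.044815 rad
φ₂ = arcsin(sin φ₁ cos δ + cos φ₁ sin δ cos θ)
   = arcsin(-0.72298·0.99900 + 0.69087·0.04480·0.10279) = -45.97809°
λ₂ = λ₁ + atan2(sin θ sin δ cos φ₁, cos δ − sin φ₁ sin φ₂) = -135.84676°

45.978°S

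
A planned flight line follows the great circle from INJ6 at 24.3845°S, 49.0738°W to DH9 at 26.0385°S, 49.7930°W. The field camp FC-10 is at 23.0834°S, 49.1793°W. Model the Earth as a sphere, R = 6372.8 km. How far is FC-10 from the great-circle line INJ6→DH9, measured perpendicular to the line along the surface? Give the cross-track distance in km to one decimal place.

δ₁₃ = central angle INJ6→FC-10 = 0.022771 rad  (haversine)
θ₁₃ = bearing INJ6→FC-10 = 355.734°,  θ₁₂ = bearing INJ6→DH9 = 201.323°
dₓₜ = R·arcsin(sin δ₁₃ · sin(θ₁₃ − θ₁₂)) = 6372.8·arcsin(0.02277·sin(154.411°)) = 62.673 km
|dₓₜ| = 62.673 km

62.7 km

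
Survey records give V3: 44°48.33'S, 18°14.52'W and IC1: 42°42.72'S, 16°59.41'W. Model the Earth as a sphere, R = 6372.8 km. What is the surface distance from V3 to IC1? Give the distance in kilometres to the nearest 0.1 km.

253.6 km

V3: φ = -44.80550°, λ = -18.24200°
IC1: φ = -42.71200°, λ = -16.99017°
Δφ = 2.0935°,  Δλ = 1.2518°
a = sin²(Δφ/2) + cos φ₁ cos φ₂ sin²(Δλ/2) = 0.000396
c = 2·arcsin(√a) = 0.039799 rad = 2.2803°
d = R·c = 6372.8 × 0.039799 = 253.6 km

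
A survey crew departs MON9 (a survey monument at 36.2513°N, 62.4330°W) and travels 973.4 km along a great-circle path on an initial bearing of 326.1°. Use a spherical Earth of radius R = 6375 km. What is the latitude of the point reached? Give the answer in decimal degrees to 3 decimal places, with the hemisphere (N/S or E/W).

43.334°N

δ = d/R = 973.4/6375 = 0.152690 rad
φ₂ = arcsin(sin φ₁ cos δ + cos φ₁ sin δ cos θ)
   = arcsin(0.59133·0.98837 + 0.80643·0.15210·0.83001) = 43.33433°
λ₂ = λ₁ + atan2(sin θ sin δ cos φ₁, cos δ − sin φ₁ sin φ₂) = -69.13061°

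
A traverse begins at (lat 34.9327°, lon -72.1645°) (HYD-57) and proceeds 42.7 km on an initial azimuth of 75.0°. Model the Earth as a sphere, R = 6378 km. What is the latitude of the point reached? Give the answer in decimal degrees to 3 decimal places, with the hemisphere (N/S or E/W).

δ = d/R = 42.7/6378 = 0.006695 rad
φ₂ = arcsin(sin φ₁ cos δ + cos φ₁ sin δ cos θ)
   = arcsin(0.57261·0.99998 + 0.81983·0.00669·0.25882) = 35.03114°
λ₂ = λ₁ + atan2(sin θ sin δ cos φ₁, cos δ − sin φ₁ sin φ₂) = -71.71201°

35.031°N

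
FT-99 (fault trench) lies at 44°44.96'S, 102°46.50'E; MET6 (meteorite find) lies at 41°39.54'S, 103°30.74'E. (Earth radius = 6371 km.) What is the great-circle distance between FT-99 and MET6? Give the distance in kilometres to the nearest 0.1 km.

348.8 km

FT-99: φ = -44.74933°, λ = +102.77500°
MET6: φ = -41.65900°, λ = +103.51233°
Δφ = 3.0903°,  Δλ = 0.7373°
a = sin²(Δφ/2) + cos φ₁ cos φ₂ sin²(Δλ/2) = 0.000749
c = 2·arcsin(√a) = 0.054745 rad = 3.1367°
d = R·c = 6371 × 0.054745 = 348.8 km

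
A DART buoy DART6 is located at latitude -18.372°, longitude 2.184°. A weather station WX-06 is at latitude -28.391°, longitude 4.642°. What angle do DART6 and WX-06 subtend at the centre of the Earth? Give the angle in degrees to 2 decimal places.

10.27°

Δφ = -10.0190°,  Δλ = 2.4580°
a = sin²(Δφ/2) + cos φ₁ cos φ₂ sin²(Δλ/2) = 0.008009
c = 2·arcsin(√a) = 0.179226 rad = 10.2689°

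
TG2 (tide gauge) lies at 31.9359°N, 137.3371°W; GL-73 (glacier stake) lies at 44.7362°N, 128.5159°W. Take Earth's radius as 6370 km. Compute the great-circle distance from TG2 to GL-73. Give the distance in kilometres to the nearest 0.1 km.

1615.4 km

Δφ = 12.8003°,  Δλ = 8.8212°
a = sin²(Δφ/2) + cos φ₁ cos φ₂ sin²(Δλ/2) = 0.015991
c = 2·arcsin(√a) = 0.253591 rad = 14.5297°
d = R·c = 6370 × 0.253591 = 1615.4 km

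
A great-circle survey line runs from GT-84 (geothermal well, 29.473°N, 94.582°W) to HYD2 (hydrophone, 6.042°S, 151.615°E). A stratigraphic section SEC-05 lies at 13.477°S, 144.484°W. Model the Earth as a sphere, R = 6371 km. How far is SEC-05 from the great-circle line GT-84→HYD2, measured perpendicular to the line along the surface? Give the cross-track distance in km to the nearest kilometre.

4049 km

δ₁₃ = central angle GT-84→SEC-05 = 1.125599 rad  (haversine)
θ₁₃ = bearing GT-84→SEC-05 = 235.510°,  θ₁₂ = bearing GT-84→HYD2 = 276.635°
dₓₜ = R·arcsin(sin δ₁₃ · sin(θ₁₃ − θ₁₂)) = 6371·arcsin(0.90253·sin(-41.125°)) = -4048.917 km
|dₓₜ| = 4048.917 km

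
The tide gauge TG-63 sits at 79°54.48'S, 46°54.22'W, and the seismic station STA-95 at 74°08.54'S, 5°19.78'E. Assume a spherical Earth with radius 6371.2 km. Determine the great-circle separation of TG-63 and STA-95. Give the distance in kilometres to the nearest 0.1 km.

TG-63: φ = -79.90800°, λ = -46.90367°
STA-95: φ = -74.14233°, λ = +5.32967°
Δφ = 5.7657°,  Δλ = 52.2333°
a = sin²(Δφ/2) + cos φ₁ cos φ₂ sin²(Δλ/2) = 0.011808
c = 2·arcsin(√a) = 0.217756 rad = 12.4765°
d = R·c = 6371.2 × 0.217756 = 1387.4 km

1387.4 km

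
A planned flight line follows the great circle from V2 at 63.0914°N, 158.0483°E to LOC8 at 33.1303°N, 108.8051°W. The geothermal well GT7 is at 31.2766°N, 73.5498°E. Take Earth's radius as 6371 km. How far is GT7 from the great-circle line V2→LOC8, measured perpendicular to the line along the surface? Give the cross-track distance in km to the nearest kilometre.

2835 km

δ₁₃ = central angle V2→GT7 = 1.047149 rad  (haversine)
θ₁₃ = bearing V2→GT7 = 280.774°,  θ₁₂ = bearing V2→LOC8 = 70.974°
dₓₜ = R·arcsin(sin δ₁₃ · sin(θ₁₃ − θ₁₂)) = 6371·arcsin(0.86600·sin(209.800°)) = -2834.582 km
|dₓₜ| = 2834.582 km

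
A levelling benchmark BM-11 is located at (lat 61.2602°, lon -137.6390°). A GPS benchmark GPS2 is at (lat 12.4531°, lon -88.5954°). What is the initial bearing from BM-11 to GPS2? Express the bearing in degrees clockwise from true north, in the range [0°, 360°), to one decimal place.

Δλ = 49.0436°
y = sin Δλ · cos φ₂ = 0.737441
x = cos φ₁ sin φ₂ − sin φ₁ cos φ₂ cos Δλ = -0.457528
θ = atan2(y, x) = 121.8166° → 121.8166° (mod 360°)

121.8°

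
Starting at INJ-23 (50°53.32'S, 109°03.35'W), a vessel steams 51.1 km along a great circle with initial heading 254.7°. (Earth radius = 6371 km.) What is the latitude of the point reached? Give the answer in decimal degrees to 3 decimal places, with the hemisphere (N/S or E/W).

INJ-23: φ = -50.88867°, λ = -109.05583°
δ = d/R = 51.1/6371 = 0.008021 rad
φ₂ = arcsin(sin φ₁ cos δ + cos φ₁ sin δ cos θ)
   = arcsin(-0.77592·0.99997 + 0.63083·0.00802·-0.26387) = -51.00781°
λ₂ = λ₁ + atan2(sin θ sin δ cos φ₁, cos δ − sin φ₁ sin φ₂) = -109.76032°

51.008°S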